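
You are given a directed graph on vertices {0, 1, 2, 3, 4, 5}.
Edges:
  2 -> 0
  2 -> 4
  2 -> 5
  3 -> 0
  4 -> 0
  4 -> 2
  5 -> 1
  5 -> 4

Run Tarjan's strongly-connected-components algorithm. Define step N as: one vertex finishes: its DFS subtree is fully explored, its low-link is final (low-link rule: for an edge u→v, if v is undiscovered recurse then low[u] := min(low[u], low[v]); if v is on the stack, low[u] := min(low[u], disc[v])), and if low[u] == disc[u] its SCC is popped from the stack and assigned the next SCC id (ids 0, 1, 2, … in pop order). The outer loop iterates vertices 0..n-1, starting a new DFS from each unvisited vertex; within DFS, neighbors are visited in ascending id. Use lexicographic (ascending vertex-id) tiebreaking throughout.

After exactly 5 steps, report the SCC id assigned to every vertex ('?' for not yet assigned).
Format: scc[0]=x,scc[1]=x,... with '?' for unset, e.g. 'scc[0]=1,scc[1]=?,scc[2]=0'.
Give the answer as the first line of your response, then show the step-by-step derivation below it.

scc[0]=0,scc[1]=1,scc[2]=2,scc[3]=?,scc[4]=2,scc[5]=2

step 1: low=(low[0]=0,low[1]=?,low[2]=?,low[3]=?,low[4]=?,low[5]=?); scc=(scc[0]=0,scc[1]=?,scc[2]=?,scc[3]=?,scc[4]=?,scc[5]=?)
step 2: low=(low[0]=0,low[1]=1,low[2]=?,low[3]=?,low[4]=?,low[5]=?); scc=(scc[0]=0,scc[1]=1,scc[2]=?,scc[3]=?,scc[4]=?,scc[5]=?)
step 3: low=(low[0]=0,low[1]=1,low[2]=2,low[3]=?,low[4]=2,low[5]=?); scc=(scc[0]=0,scc[1]=1,scc[2]=?,scc[3]=?,scc[4]=?,scc[5]=?)
step 4: low=(low[0]=0,low[1]=1,low[2]=2,low[3]=?,low[4]=2,low[5]=3); scc=(scc[0]=0,scc[1]=1,scc[2]=?,scc[3]=?,scc[4]=?,scc[5]=?)
step 5: low=(low[0]=0,low[1]=1,low[2]=2,low[3]=?,low[4]=2,low[5]=3); scc=(scc[0]=0,scc[1]=1,scc[2]=2,scc[3]=?,scc[4]=2,scc[5]=2)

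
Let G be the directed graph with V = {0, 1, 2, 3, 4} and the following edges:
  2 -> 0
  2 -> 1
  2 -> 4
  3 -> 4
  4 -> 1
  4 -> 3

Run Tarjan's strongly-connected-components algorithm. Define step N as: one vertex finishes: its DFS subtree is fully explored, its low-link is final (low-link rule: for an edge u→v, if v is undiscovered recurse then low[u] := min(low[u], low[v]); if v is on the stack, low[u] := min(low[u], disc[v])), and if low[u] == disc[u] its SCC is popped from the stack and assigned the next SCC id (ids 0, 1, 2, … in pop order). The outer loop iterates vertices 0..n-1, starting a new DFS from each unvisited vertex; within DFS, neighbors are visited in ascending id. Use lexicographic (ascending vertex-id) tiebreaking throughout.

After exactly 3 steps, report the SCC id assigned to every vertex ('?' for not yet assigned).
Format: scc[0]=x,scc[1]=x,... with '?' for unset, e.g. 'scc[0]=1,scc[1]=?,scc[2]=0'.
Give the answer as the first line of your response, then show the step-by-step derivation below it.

scc[0]=0,scc[1]=1,scc[2]=?,scc[3]=?,scc[4]=?

step 1: low=(low[0]=0,low[1]=?,low[2]=?,low[3]=?,low[4]=?); scc=(scc[0]=0,scc[1]=?,scc[2]=?,scc[3]=?,scc[4]=?)
step 2: low=(low[0]=0,low[1]=1,low[2]=?,low[3]=?,low[4]=?); scc=(scc[0]=0,scc[1]=1,scc[2]=?,scc[3]=?,scc[4]=?)
step 3: low=(low[0]=0,low[1]=1,low[2]=2,low[3]=3,low[4]=3); scc=(scc[0]=0,scc[1]=1,scc[2]=?,scc[3]=?,scc[4]=?)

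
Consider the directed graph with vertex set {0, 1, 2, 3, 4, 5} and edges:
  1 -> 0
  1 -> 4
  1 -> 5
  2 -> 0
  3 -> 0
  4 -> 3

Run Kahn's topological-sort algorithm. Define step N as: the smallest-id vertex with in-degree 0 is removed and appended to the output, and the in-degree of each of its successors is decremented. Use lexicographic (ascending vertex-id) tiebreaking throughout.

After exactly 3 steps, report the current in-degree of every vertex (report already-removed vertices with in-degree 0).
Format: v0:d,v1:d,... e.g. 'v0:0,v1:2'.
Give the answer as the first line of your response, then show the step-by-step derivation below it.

v0:1,v1:0,v2:0,v3:0,v4:0,v5:0

step 1: output 1; order=[1]; indeg=(2,0,0,1,0,0)
step 2: output 2; order=[1,2]; indeg=(1,0,0,1,0,0)
step 3: output 4; order=[1,2,4]; indeg=(1,0,0,0,0,0)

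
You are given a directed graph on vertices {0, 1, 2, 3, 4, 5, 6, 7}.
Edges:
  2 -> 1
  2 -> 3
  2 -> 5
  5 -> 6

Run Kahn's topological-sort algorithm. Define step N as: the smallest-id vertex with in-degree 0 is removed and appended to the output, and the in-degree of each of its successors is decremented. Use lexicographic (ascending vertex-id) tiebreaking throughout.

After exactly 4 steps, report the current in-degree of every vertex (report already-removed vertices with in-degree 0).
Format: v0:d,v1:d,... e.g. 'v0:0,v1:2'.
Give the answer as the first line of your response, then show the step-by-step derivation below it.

v0:0,v1:0,v2:0,v3:0,v4:0,v5:0,v6:1,v7:0

step 1: output 0; order=[0]; indeg=(0,1,0,1,0,1,1,0)
step 2: output 2; order=[0,2]; indeg=(0,0,0,0,0,0,1,0)
step 3: output 1; order=[0,2,1]; indeg=(0,0,0,0,0,0,1,0)
step 4: output 3; order=[0,2,1,3]; indeg=(0,0,0,0,0,0,1,0)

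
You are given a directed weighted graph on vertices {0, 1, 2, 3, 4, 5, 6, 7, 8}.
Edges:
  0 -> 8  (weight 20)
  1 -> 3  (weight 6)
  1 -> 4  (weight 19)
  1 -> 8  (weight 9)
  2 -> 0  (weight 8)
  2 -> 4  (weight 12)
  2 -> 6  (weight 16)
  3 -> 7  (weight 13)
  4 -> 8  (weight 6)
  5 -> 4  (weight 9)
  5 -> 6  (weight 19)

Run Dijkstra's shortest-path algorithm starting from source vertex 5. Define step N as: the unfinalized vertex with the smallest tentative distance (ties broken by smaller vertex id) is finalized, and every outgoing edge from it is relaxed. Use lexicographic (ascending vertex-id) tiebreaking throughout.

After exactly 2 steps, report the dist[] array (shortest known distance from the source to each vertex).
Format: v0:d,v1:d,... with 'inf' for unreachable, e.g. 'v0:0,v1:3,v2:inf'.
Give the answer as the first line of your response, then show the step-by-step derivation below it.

v0:inf,v1:inf,v2:inf,v3:inf,v4:9,v5:0,v6:19,v7:inf,v8:15

step 1: dist = v0:inf,v1:inf,v2:inf,v3:inf,v4:9,v5:0,v6:19,v7:inf,v8:inf
step 2: dist = v0:inf,v1:inf,v2:inf,v3:inf,v4:9,v5:0,v6:19,v7:inf,v8:15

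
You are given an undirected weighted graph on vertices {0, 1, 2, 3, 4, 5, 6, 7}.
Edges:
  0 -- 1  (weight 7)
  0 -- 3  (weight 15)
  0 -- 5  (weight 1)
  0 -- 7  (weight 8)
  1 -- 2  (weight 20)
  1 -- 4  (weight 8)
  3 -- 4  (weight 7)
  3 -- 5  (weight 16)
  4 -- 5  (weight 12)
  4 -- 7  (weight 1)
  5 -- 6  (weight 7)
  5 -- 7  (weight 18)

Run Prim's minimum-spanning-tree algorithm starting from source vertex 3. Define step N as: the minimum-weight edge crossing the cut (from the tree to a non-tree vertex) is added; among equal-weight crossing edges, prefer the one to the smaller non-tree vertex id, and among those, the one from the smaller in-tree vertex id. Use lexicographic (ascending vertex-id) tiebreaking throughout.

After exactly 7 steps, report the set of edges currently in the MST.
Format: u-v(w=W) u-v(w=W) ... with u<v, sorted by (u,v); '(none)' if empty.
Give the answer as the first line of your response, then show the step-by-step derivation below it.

0-1(w=7) 0-5(w=1) 0-7(w=8) 1-2(w=20) 3-4(w=7) 4-7(w=1) 5-6(w=7)

step 1: add edge 3-4 (w=7); MST = {3-4(w=7)}
step 2: add edge 4-7 (w=1); MST = {3-4(w=7) 4-7(w=1)}
step 3: add edge 0-7 (w=8); MST = {0-7(w=8) 3-4(w=7) 4-7(w=1)}
step 4: add edge 0-5 (w=1); MST = {0-5(w=1) 0-7(w=8) 3-4(w=7) 4-7(w=1)}
step 5: add edge 0-1 (w=7); MST = {0-1(w=7) 0-5(w=1) 0-7(w=8) 3-4(w=7) 4-7(w=1)}
step 6: add edge 5-6 (w=7); MST = {0-1(w=7) 0-5(w=1) 0-7(w=8) 3-4(w=7) 4-7(w=1) 5-6(w=7)}
step 7: add edge 1-2 (w=20); MST = {0-1(w=7) 0-5(w=1) 0-7(w=8) 1-2(w=20) 3-4(w=7) 4-7(w=1) 5-6(w=7)}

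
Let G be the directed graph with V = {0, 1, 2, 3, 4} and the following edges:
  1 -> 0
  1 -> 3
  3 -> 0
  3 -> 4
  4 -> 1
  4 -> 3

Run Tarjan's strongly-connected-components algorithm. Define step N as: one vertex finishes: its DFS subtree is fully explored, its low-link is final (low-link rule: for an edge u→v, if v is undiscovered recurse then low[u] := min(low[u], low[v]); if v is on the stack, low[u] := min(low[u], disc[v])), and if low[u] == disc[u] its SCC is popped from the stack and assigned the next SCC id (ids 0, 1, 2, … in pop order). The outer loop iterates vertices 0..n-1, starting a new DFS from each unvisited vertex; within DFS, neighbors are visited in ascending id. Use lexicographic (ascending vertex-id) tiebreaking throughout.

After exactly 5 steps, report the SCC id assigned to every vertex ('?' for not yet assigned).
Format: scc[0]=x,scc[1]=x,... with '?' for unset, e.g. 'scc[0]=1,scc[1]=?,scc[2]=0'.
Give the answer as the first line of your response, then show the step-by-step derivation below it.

scc[0]=0,scc[1]=1,scc[2]=2,scc[3]=1,scc[4]=1

step 1: low=(low[0]=0,low[1]=?,low[2]=?,low[3]=?,low[4]=?); scc=(scc[0]=0,scc[1]=?,scc[2]=?,scc[3]=?,scc[4]=?)
step 2: low=(low[0]=0,low[1]=1,low[2]=?,low[3]=2,low[4]=1); scc=(scc[0]=0,scc[1]=?,scc[2]=?,scc[3]=?,scc[4]=?)
step 3: low=(low[0]=0,low[1]=1,low[2]=?,low[3]=1,low[4]=1); scc=(scc[0]=0,scc[1]=?,scc[2]=?,scc[3]=?,scc[4]=?)
step 4: low=(low[0]=0,low[1]=1,low[2]=?,low[3]=1,low[4]=1); scc=(scc[0]=0,scc[1]=1,scc[2]=?,scc[3]=1,scc[4]=1)
step 5: low=(low[0]=0,low[1]=1,low[2]=4,low[3]=1,low[4]=1); scc=(scc[0]=0,scc[1]=1,scc[2]=2,scc[3]=1,scc[4]=1)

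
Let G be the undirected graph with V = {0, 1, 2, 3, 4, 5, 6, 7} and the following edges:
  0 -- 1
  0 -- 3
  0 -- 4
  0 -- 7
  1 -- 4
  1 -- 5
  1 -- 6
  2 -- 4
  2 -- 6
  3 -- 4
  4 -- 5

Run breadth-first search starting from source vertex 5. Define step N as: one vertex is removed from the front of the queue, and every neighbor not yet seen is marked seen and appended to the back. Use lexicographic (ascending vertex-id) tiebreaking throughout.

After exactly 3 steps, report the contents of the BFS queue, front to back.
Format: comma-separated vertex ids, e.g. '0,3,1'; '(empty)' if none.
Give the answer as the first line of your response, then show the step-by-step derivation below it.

0,6,2,3

step 1: dequeue 5; queue=[1,4]; order=5
step 2: dequeue 1; queue=[4,0,6]; order=5,1
step 3: dequeue 4; queue=[0,6,2,3]; order=5,1,4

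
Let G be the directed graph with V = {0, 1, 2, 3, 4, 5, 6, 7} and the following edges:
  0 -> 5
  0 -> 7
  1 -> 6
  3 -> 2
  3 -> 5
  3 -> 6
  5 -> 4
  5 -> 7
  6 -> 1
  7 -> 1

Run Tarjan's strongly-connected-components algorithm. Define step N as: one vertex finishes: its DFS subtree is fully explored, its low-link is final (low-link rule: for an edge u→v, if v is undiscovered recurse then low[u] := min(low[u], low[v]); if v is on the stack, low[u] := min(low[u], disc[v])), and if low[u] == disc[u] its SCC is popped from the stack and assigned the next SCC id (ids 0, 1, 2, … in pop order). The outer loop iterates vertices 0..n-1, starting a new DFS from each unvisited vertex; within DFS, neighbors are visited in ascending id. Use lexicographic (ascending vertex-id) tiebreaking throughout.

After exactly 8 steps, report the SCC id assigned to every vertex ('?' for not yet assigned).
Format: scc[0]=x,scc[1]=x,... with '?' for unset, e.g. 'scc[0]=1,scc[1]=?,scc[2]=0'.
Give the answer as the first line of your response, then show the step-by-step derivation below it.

scc[0]=4,scc[1]=1,scc[2]=5,scc[3]=6,scc[4]=0,scc[5]=3,scc[6]=1,scc[7]=2

step 1: low=(low[0]=0,low[1]=?,low[2]=?,low[3]=?,low[4]=2,low[5]=1,low[6]=?,low[7]=?); scc=(scc[0]=?,scc[1]=?,scc[2]=?,scc[3]=?,scc[4]=0,scc[5]=?,scc[6]=?,scc[7]=?)
step 2: low=(low[0]=0,low[1]=4,low[2]=?,low[3]=?,low[4]=2,low[5]=1,low[6]=4,low[7]=3); scc=(scc[0]=?,scc[1]=?,scc[2]=?,scc[3]=?,scc[4]=0,scc[5]=?,scc[6]=?,scc[7]=?)
step 3: low=(low[0]=0,low[1]=4,low[2]=?,low[3]=?,low[4]=2,low[5]=1,low[6]=4,low[7]=3); scc=(scc[0]=?,scc[1]=1,scc[2]=?,scc[3]=?,scc[4]=0,scc[5]=?,scc[6]=1,scc[7]=?)
step 4: low=(low[0]=0,low[1]=4,low[2]=?,low[3]=?,low[4]=2,low[5]=1,low[6]=4,low[7]=3); scc=(scc[0]=?,scc[1]=1,scc[2]=?,scc[3]=?,scc[4]=0,scc[5]=?,scc[6]=1,scc[7]=2)
step 5: low=(low[0]=0,low[1]=4,low[2]=?,low[3]=?,low[4]=2,low[5]=1,low[6]=4,low[7]=3); scc=(scc[0]=?,scc[1]=1,scc[2]=?,scc[3]=?,scc[4]=0,scc[5]=3,scc[6]=1,scc[7]=2)
step 6: low=(low[0]=0,low[1]=4,low[2]=?,low[3]=?,low[4]=2,low[5]=1,low[6]=4,low[7]=3); scc=(scc[0]=4,scc[1]=1,scc[2]=?,scc[3]=?,scc[4]=0,scc[5]=3,scc[6]=1,scc[7]=2)
step 7: low=(low[0]=0,low[1]=4,low[2]=6,low[3]=?,low[4]=2,low[5]=1,low[6]=4,low[7]=3); scc=(scc[0]=4,scc[1]=1,scc[2]=5,scc[3]=?,scc[4]=0,scc[5]=3,scc[6]=1,scc[7]=2)
step 8: low=(low[0]=0,low[1]=4,low[2]=6,low[3]=7,low[4]=2,low[5]=1,low[6]=4,low[7]=3); scc=(scc[0]=4,scc[1]=1,scc[2]=5,scc[3]=6,scc[4]=0,scc[5]=3,scc[6]=1,scc[7]=2)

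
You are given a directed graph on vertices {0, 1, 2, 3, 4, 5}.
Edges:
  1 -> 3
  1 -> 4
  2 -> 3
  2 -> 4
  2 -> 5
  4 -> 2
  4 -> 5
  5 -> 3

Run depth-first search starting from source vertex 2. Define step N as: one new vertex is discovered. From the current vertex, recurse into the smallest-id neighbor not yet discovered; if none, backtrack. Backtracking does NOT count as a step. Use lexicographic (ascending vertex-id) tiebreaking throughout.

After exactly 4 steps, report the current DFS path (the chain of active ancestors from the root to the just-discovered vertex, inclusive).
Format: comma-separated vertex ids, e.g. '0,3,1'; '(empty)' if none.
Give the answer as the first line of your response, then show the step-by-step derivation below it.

2,4,5

step 1: discover 2; path=2; order=2
step 2: discover 3; path=2>3; order=2,3
step 3: discover 4; path=2>4; order=2,3,4
step 4: discover 5; path=2>4>5; order=2,3,4,5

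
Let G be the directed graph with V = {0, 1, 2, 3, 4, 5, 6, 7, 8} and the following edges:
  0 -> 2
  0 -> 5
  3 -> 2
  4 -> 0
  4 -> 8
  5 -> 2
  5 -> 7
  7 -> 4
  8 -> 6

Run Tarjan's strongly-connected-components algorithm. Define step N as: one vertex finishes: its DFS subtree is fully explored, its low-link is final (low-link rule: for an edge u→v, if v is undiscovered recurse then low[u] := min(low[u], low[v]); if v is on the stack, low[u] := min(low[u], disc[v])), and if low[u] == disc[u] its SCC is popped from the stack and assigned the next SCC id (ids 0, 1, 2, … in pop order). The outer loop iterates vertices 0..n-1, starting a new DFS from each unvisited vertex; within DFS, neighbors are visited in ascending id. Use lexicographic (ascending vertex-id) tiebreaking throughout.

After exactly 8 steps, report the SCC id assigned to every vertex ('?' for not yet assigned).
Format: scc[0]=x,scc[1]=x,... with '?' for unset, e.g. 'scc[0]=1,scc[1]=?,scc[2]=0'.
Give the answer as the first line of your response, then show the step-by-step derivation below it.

scc[0]=3,scc[1]=4,scc[2]=0,scc[3]=?,scc[4]=3,scc[5]=3,scc[6]=1,scc[7]=3,scc[8]=2

step 1: low=(low[0]=0,low[1]=?,low[2]=1,low[3]=?,low[4]=?,low[5]=?,low[6]=?,low[7]=?,low[8]=?); scc=(scc[0]=?,scc[1]=?,scc[2]=0,scc[3]=?,scc[4]=?,scc[5]=?,scc[6]=?,scc[7]=?,scc[8]=?)
step 2: low=(low[0]=0,low[1]=?,low[2]=1,low[3]=?,low[4]=0,low[5]=2,low[6]=6,low[7]=3,low[8]=5); scc=(scc[0]=?,scc[1]=?,scc[2]=0,scc[3]=?,scc[4]=?,scc[5]=?,scc[6]=1,scc[7]=?,scc[8]=?)
step 3: low=(low[0]=0,low[1]=?,low[2]=1,low[3]=?,low[4]=0,low[5]=2,low[6]=6,low[7]=3,low[8]=5); scc=(scc[0]=?,scc[1]=?,scc[2]=0,scc[3]=?,scc[4]=?,scc[5]=?,scc[6]=1,scc[7]=?,scc[8]=2)
step 4: low=(low[0]=0,low[1]=?,low[2]=1,low[3]=?,low[4]=0,low[5]=2,low[6]=6,low[7]=3,low[8]=5); scc=(scc[0]=?,scc[1]=?,scc[2]=0,scc[3]=?,scc[4]=?,scc[5]=?,scc[6]=1,scc[7]=?,scc[8]=2)
step 5: low=(low[0]=0,low[1]=?,low[2]=1,low[3]=?,low[4]=0,low[5]=2,low[6]=6,low[7]=0,low[8]=5); scc=(scc[0]=?,scc[1]=?,scc[2]=0,scc[3]=?,scc[4]=?,scc[5]=?,scc[6]=1,scc[7]=?,scc[8]=2)
step 6: low=(low[0]=0,low[1]=?,low[2]=1,low[3]=?,low[4]=0,low[5]=0,low[6]=6,low[7]=0,low[8]=5); scc=(scc[0]=?,scc[1]=?,scc[2]=0,scc[3]=?,scc[4]=?,scc[5]=?,scc[6]=1,scc[7]=?,scc[8]=2)
step 7: low=(low[0]=0,low[1]=?,low[2]=1,low[3]=?,low[4]=0,low[5]=0,low[6]=6,low[7]=0,low[8]=5); scc=(scc[0]=3,scc[1]=?,scc[2]=0,scc[3]=?,scc[4]=3,scc[5]=3,scc[6]=1,scc[7]=3,scc[8]=2)
step 8: low=(low[0]=0,low[1]=7,low[2]=1,low[3]=?,low[4]=0,low[5]=0,low[6]=6,low[7]=0,low[8]=5); scc=(scc[0]=3,scc[1]=4,scc[2]=0,scc[3]=?,scc[4]=3,scc[5]=3,scc[6]=1,scc[7]=3,scc[8]=2)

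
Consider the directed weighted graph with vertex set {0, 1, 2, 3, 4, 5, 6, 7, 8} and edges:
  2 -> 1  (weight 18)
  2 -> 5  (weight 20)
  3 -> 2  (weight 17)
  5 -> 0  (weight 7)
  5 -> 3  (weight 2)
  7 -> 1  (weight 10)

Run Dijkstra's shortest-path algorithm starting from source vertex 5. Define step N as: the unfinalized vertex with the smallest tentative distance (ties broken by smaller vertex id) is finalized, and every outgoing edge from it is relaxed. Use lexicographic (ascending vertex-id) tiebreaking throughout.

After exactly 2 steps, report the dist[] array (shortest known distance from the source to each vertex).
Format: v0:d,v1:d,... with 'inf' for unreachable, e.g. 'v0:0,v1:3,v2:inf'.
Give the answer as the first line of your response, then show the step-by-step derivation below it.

v0:7,v1:inf,v2:19,v3:2,v4:inf,v5:0,v6:inf,v7:inf,v8:inf

step 1: dist = v0:7,v1:inf,v2:inf,v3:2,v4:inf,v5:0,v6:inf,v7:inf,v8:inf
step 2: dist = v0:7,v1:inf,v2:19,v3:2,v4:inf,v5:0,v6:inf,v7:inf,v8:inf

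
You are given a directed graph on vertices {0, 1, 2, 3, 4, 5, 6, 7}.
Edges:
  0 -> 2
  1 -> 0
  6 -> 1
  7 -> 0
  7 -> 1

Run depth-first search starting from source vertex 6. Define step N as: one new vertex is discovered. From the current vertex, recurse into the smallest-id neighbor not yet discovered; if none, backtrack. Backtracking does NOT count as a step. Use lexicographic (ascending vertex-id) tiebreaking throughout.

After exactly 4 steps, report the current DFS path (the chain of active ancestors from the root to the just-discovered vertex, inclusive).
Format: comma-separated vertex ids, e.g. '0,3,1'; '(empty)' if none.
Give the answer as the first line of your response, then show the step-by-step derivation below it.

6,1,0,2

step 1: discover 6; path=6; order=6
step 2: discover 1; path=6>1; order=6,1
step 3: discover 0; path=6>1>0; order=6,1,0
step 4: discover 2; path=6>1>0>2; order=6,1,0,2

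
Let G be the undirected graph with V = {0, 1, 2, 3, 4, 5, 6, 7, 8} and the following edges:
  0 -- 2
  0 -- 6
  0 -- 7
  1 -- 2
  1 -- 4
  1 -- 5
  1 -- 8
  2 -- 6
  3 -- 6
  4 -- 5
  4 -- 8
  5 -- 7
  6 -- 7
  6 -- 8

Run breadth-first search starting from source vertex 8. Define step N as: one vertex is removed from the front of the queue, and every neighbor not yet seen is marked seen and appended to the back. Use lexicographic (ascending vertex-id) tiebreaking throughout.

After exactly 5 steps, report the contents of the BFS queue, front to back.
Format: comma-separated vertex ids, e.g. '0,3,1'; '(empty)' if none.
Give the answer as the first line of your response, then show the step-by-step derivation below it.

5,0,3,7

step 1: dequeue 8; queue=[1,4,6]; order=8
step 2: dequeue 1; queue=[4,6,2,5]; order=8,1
step 3: dequeue 4; queue=[6,2,5]; order=8,1,4
step 4: dequeue 6; queue=[2,5,0,3,7]; order=8,1,4,6
step 5: dequeue 2; queue=[5,0,3,7]; order=8,1,4,6,2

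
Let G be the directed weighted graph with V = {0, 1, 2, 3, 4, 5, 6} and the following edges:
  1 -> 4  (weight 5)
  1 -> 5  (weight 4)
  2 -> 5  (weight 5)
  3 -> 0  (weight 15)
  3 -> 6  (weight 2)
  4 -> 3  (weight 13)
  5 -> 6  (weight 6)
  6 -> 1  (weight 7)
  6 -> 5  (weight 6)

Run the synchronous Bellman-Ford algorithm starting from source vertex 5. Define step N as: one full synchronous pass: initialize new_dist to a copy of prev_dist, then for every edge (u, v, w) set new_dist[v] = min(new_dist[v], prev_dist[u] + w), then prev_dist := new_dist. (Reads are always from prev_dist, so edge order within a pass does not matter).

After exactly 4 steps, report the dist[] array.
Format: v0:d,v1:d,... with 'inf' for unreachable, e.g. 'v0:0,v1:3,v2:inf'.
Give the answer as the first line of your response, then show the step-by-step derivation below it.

v0:inf,v1:13,v2:inf,v3:31,v4:18,v5:0,v6:6

step 1: dist = v0:inf,v1:inf,v2:inf,v3:inf,v4:inf,v5:0,v6:6
step 2: dist = v0:inf,v1:13,v2:inf,v3:inf,v4:inf,v5:0,v6:6
step 3: dist = v0:inf,v1:13,v2:inf,v3:inf,v4:18,v5:0,v6:6
step 4: dist = v0:inf,v1:13,v2:inf,v3:31,v4:18,v5:0,v6:6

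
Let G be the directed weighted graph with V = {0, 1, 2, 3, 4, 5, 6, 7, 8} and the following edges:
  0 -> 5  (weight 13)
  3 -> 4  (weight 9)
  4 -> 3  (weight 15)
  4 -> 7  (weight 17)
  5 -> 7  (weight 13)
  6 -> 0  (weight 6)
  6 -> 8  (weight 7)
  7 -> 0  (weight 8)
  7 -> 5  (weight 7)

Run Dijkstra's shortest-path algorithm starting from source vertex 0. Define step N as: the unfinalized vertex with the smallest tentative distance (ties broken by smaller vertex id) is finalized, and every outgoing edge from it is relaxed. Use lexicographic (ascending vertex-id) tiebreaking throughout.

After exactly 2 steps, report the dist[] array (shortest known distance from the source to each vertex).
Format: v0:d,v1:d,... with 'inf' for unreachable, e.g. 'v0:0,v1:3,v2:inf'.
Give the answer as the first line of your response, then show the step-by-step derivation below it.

v0:0,v1:inf,v2:inf,v3:inf,v4:inf,v5:13,v6:inf,v7:26,v8:inf

step 1: dist = v0:0,v1:inf,v2:inf,v3:inf,v4:inf,v5:13,v6:inf,v7:inf,v8:inf
step 2: dist = v0:0,v1:inf,v2:inf,v3:inf,v4:inf,v5:13,v6:inf,v7:26,v8:inf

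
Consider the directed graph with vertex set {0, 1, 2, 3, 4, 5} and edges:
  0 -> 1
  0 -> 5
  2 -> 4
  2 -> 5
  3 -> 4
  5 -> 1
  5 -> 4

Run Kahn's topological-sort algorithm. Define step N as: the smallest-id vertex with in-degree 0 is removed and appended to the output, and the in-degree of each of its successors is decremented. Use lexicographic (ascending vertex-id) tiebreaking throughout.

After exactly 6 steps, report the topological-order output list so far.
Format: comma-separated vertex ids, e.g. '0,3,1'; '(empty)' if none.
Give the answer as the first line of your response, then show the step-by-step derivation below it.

0,2,3,5,1,4

step 1: output 0; order=[0]; indeg=(0,1,0,0,3,1)
step 2: output 2; order=[0,2]; indeg=(0,1,0,0,2,0)
step 3: output 3; order=[0,2,3]; indeg=(0,1,0,0,1,0)
step 4: output 5; order=[0,2,3,5]; indeg=(0,0,0,0,0,0)
step 5: output 1; order=[0,2,3,5,1]; indeg=(0,0,0,0,0,0)
step 6: output 4; order=[0,2,3,5,1,4]; indeg=(0,0,0,0,0,0)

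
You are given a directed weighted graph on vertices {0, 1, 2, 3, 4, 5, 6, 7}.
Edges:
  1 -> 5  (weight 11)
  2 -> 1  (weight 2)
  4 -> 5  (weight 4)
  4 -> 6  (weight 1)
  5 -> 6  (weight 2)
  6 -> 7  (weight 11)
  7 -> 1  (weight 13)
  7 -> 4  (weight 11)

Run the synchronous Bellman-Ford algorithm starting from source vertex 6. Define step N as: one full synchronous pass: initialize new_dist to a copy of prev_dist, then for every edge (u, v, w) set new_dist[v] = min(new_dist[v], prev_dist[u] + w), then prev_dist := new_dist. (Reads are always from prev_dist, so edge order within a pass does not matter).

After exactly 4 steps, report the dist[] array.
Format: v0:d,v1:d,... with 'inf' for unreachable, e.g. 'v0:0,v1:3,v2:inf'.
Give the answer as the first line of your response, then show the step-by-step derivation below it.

v0:inf,v1:24,v2:inf,v3:inf,v4:22,v5:26,v6:0,v7:11

step 1: dist = v0:inf,v1:inf,v2:inf,v3:inf,v4:inf,v5:inf,v6:0,v7:11
step 2: dist = v0:inf,v1:24,v2:inf,v3:inf,v4:22,v5:inf,v6:0,v7:11
step 3: dist = v0:inf,v1:24,v2:inf,v3:inf,v4:22,v5:26,v6:0,v7:11
step 4: dist = v0:inf,v1:24,v2:inf,v3:inf,v4:22,v5:26,v6:0,v7:11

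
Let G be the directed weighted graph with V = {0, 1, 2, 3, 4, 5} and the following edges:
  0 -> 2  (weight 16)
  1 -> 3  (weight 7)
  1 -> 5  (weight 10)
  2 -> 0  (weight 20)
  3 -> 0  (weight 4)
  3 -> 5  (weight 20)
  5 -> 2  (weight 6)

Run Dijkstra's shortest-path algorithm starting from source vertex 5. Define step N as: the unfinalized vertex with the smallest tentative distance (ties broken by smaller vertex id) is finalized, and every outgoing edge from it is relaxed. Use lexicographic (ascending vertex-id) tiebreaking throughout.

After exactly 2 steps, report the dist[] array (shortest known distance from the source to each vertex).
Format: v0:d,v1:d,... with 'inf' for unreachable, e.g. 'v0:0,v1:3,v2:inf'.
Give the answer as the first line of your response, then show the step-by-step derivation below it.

v0:26,v1:inf,v2:6,v3:inf,v4:inf,v5:0

step 1: dist = v0:inf,v1:inf,v2:6,v3:inf,v4:inf,v5:0
step 2: dist = v0:26,v1:inf,v2:6,v3:inf,v4:inf,v5:0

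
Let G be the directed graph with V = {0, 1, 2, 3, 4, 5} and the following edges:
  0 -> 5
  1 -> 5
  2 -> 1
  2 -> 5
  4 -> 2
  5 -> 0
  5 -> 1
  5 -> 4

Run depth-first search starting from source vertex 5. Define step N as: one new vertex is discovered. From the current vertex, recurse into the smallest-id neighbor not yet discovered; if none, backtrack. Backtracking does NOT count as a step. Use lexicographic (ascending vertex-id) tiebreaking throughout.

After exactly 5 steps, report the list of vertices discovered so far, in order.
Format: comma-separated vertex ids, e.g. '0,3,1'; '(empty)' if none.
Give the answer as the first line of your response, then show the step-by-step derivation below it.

5,0,1,4,2

step 1: discover 5; path=5; order=5
step 2: discover 0; path=5>0; order=5,0
step 3: discover 1; path=5>1; order=5,0,1
step 4: discover 4; path=5>4; order=5,0,1,4
step 5: discover 2; path=5>4>2; order=5,0,1,4,2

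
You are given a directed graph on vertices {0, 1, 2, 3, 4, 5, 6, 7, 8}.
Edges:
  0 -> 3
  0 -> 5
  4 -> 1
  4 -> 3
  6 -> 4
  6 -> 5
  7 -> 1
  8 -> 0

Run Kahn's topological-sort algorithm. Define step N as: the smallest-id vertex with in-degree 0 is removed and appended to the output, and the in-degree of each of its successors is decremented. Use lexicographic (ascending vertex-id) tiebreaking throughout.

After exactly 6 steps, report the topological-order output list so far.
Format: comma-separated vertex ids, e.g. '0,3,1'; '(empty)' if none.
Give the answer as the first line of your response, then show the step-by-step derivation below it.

2,6,4,7,1,8

step 1: output 2; order=[2]; indeg=(1,2,0,2,1,2,0,0,0)
step 2: output 6; order=[2,6]; indeg=(1,2,0,2,0,1,0,0,0)
step 3: output 4; order=[2,6,4]; indeg=(1,1,0,1,0,1,0,0,0)
step 4: output 7; order=[2,6,4,7]; indeg=(1,0,0,1,0,1,0,0,0)
step 5: output 1; order=[2,6,4,7,1]; indeg=(1,0,0,1,0,1,0,0,0)
step 6: output 8; order=[2,6,4,7,1,8]; indeg=(0,0,0,1,0,1,0,0,0)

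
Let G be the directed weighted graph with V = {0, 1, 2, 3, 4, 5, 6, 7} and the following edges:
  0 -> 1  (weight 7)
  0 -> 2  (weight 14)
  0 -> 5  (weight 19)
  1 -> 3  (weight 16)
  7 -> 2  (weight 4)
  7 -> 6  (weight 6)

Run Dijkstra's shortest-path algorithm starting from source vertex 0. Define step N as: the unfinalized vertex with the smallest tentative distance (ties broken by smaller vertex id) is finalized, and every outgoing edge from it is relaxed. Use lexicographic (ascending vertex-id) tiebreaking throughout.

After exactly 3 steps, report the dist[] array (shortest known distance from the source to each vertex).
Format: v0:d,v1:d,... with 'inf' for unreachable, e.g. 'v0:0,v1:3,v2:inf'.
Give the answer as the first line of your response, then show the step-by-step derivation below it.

v0:0,v1:7,v2:14,v3:23,v4:inf,v5:19,v6:inf,v7:inf

step 1: dist = v0:0,v1:7,v2:14,v3:inf,v4:inf,v5:19,v6:inf,v7:inf
step 2: dist = v0:0,v1:7,v2:14,v3:23,v4:inf,v5:19,v6:inf,v7:inf
step 3: dist = v0:0,v1:7,v2:14,v3:23,v4:inf,v5:19,v6:inf,v7:inf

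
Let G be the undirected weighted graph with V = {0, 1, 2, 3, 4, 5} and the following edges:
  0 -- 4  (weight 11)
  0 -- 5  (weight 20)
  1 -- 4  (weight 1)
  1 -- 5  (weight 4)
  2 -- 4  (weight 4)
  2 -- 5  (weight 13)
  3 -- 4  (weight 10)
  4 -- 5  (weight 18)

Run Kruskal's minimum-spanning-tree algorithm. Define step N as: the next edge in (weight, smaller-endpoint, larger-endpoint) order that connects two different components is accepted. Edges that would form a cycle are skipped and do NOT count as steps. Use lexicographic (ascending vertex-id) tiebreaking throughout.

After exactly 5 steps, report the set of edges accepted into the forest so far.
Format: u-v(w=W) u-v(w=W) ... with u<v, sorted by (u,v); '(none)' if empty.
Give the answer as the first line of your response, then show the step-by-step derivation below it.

0-4(w=11) 1-4(w=1) 1-5(w=4) 2-4(w=4) 3-4(w=10)

step 1: add edge 1-4 (w=1); MST = {1-4(w=1)}
step 2: add edge 1-5 (w=4); MST = {1-4(w=1) 1-5(w=4)}
step 3: add edge 2-4 (w=4); MST = {1-4(w=1) 1-5(w=4) 2-4(w=4)}
step 4: add edge 3-4 (w=10); MST = {1-4(w=1) 1-5(w=4) 2-4(w=4) 3-4(w=10)}
step 5: add edge 0-4 (w=11); MST = {0-4(w=11) 1-4(w=1) 1-5(w=4) 2-4(w=4) 3-4(w=10)}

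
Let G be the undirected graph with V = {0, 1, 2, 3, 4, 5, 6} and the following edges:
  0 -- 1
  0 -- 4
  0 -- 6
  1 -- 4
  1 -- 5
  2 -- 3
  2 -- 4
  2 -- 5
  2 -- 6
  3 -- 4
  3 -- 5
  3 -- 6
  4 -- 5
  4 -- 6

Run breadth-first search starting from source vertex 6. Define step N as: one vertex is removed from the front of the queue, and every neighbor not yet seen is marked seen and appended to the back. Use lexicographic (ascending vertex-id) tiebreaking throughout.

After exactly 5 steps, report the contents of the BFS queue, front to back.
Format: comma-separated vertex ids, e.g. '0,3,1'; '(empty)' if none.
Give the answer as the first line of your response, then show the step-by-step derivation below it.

1,5

step 1: dequeue 6; queue=[0,2,3,4]; order=6
step 2: dequeue 0; queue=[2,3,4,1]; order=6,0
step 3: dequeue 2; queue=[3,4,1,5]; order=6,0,2
step 4: dequeue 3; queue=[4,1,5]; order=6,0,2,3
step 5: dequeue 4; queue=[1,5]; order=6,0,2,3,4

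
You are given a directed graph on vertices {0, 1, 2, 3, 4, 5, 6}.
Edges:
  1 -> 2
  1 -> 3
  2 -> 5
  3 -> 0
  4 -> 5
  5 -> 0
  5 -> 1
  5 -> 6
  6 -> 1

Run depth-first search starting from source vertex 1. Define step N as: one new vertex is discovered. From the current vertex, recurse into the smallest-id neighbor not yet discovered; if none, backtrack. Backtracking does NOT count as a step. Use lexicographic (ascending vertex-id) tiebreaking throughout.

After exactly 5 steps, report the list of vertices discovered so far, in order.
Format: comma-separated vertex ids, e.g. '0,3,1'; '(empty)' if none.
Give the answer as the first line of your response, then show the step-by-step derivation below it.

1,2,5,0,6

step 1: discover 1; path=1; order=1
step 2: discover 2; path=1>2; order=1,2
step 3: discover 5; path=1>2>5; order=1,2,5
step 4: discover 0; path=1>2>5>0; order=1,2,5,0
step 5: discover 6; path=1>2>5>6; order=1,2,5,0,6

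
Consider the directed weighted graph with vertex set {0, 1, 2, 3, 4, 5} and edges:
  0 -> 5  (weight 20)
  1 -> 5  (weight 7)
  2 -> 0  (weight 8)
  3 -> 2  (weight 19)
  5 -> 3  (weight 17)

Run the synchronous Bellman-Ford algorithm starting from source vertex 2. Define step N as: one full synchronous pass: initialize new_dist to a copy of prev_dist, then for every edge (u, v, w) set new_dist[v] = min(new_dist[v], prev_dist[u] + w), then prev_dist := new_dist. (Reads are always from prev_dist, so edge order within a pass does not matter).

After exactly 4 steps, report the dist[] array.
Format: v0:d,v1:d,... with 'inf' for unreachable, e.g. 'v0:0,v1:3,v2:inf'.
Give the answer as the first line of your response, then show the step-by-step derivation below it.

v0:8,v1:inf,v2:0,v3:45,v4:inf,v5:28

step 1: dist = v0:8,v1:inf,v2:0,v3:inf,v4:inf,v5:inf
step 2: dist = v0:8,v1:inf,v2:0,v3:inf,v4:inf,v5:28
step 3: dist = v0:8,v1:inf,v2:0,v3:45,v4:inf,v5:28
step 4: dist = v0:8,v1:inf,v2:0,v3:45,v4:inf,v5:28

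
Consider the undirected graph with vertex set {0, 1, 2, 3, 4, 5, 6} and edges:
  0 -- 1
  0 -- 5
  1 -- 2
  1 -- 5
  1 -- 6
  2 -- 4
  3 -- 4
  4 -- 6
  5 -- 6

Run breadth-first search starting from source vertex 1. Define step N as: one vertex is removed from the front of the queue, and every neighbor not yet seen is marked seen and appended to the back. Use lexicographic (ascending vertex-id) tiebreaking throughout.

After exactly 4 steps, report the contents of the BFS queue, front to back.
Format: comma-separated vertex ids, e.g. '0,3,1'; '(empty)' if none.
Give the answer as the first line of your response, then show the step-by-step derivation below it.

6,4

step 1: dequeue 1; queue=[0,2,5,6]; order=1
step 2: dequeue 0; queue=[2,5,6]; order=1,0
step 3: dequeue 2; queue=[5,6,4]; order=1,0,2
step 4: dequeue 5; queue=[6,4]; order=1,0,2,5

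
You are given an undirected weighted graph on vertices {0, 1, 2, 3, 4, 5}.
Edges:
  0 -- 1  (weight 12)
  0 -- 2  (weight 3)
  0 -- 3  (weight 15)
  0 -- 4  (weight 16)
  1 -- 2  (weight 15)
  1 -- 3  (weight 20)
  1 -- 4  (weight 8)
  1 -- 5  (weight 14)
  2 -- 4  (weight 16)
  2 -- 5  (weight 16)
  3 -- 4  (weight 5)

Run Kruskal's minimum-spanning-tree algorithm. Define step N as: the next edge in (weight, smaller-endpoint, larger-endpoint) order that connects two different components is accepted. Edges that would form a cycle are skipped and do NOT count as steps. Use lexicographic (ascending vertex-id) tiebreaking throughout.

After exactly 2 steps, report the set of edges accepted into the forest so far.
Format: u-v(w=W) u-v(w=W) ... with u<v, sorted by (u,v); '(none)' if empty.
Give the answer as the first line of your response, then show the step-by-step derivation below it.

0-2(w=3) 3-4(w=5)

step 1: add edge 0-2 (w=3); MST = {0-2(w=3)}
step 2: add edge 3-4 (w=5); MST = {0-2(w=3) 3-4(w=5)}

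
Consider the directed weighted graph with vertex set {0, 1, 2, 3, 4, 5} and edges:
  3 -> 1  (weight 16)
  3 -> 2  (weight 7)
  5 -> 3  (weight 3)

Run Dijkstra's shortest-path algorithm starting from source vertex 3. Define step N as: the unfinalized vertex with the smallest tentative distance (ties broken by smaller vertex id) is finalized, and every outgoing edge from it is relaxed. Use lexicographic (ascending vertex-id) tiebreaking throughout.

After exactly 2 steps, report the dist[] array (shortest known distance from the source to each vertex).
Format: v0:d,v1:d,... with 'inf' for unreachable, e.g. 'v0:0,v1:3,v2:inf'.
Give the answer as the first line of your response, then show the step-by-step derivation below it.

v0:inf,v1:16,v2:7,v3:0,v4:inf,v5:inf

step 1: dist = v0:inf,v1:16,v2:7,v3:0,v4:inf,v5:inf
step 2: dist = v0:inf,v1:16,v2:7,v3:0,v4:inf,v5:inf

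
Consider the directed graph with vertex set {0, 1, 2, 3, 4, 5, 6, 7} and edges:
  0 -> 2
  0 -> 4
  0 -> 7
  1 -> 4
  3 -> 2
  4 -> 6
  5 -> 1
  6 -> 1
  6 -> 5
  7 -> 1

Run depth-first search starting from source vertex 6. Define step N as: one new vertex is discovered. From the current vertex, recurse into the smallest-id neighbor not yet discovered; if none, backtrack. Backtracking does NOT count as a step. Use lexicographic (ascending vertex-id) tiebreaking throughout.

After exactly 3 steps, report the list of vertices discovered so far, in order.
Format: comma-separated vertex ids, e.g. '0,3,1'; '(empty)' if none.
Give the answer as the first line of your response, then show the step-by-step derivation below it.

6,1,4

step 1: discover 6; path=6; order=6
step 2: discover 1; path=6>1; order=6,1
step 3: discover 4; path=6>1>4; order=6,1,4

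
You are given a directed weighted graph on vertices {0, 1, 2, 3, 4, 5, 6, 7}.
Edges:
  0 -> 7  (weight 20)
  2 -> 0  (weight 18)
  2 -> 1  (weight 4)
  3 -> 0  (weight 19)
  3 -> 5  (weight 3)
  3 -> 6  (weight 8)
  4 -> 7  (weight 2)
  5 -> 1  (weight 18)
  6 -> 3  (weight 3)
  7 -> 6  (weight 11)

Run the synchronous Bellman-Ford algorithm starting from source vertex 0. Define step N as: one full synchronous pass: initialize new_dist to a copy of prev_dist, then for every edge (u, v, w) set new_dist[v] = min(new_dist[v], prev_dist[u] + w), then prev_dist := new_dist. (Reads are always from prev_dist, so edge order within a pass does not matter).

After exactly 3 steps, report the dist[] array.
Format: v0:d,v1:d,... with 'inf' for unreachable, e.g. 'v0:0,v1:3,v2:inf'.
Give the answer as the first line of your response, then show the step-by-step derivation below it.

v0:0,v1:inf,v2:inf,v3:34,v4:inf,v5:inf,v6:31,v7:20

step 1: dist = v0:0,v1:inf,v2:inf,v3:inf,v4:inf,v5:inf,v6:inf,v7:20
step 2: dist = v0:0,v1:inf,v2:inf,v3:inf,v4:inf,v5:inf,v6:31,v7:20
step 3: dist = v0:0,v1:inf,v2:inf,v3:34,v4:inf,v5:inf,v6:31,v7:20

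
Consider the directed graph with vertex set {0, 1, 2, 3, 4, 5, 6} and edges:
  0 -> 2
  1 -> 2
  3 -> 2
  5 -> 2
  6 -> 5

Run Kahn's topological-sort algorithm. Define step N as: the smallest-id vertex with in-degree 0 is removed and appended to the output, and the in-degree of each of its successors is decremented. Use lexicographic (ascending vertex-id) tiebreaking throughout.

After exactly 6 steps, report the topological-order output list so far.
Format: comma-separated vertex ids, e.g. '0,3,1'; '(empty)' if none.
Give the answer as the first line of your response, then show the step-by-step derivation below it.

0,1,3,4,6,5

step 1: output 0; order=[0]; indeg=(0,0,3,0,0,1,0)
step 2: output 1; order=[0,1]; indeg=(0,0,2,0,0,1,0)
step 3: output 3; order=[0,1,3]; indeg=(0,0,1,0,0,1,0)
step 4: output 4; order=[0,1,3,4]; indeg=(0,0,1,0,0,1,0)
step 5: output 6; order=[0,1,3,4,6]; indeg=(0,0,1,0,0,0,0)
step 6: output 5; order=[0,1,3,4,6,5]; indeg=(0,0,0,0,0,0,0)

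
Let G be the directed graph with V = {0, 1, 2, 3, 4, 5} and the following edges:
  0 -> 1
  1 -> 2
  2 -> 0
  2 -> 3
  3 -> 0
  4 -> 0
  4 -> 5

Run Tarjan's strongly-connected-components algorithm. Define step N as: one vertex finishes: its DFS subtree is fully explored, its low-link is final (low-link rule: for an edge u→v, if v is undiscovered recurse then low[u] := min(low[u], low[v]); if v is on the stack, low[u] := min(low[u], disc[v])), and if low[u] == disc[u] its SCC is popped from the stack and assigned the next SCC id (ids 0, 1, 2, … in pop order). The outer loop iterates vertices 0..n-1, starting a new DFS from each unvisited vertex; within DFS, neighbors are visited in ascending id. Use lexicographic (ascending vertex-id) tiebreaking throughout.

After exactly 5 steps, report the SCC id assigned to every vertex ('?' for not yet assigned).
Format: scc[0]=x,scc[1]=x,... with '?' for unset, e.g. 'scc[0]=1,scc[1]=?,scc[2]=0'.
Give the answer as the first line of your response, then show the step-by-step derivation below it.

scc[0]=0,scc[1]=0,scc[2]=0,scc[3]=0,scc[4]=?,scc[5]=1

step 1: low=(low[0]=0,low[1]=1,low[2]=0,low[3]=0,low[4]=?,low[5]=?); scc=(scc[0]=?,scc[1]=?,scc[2]=?,scc[3]=?,scc[4]=?,scc[5]=?)
step 2: low=(low[0]=0,low[1]=1,low[2]=0,low[3]=0,low[4]=?,low[5]=?); scc=(scc[0]=?,scc[1]=?,scc[2]=?,scc[3]=?,scc[4]=?,scc[5]=?)
step 3: low=(low[0]=0,low[1]=0,low[2]=0,low[3]=0,low[4]=?,low[5]=?); scc=(scc[0]=?,scc[1]=?,scc[2]=?,scc[3]=?,scc[4]=?,scc[5]=?)
step 4: low=(low[0]=0,low[1]=0,low[2]=0,low[3]=0,low[4]=?,low[5]=?); scc=(scc[0]=0,scc[1]=0,scc[2]=0,scc[3]=0,scc[4]=?,scc[5]=?)
step 5: low=(low[0]=0,low[1]=0,low[2]=0,low[3]=0,low[4]=4,low[5]=5); scc=(scc[0]=0,scc[1]=0,scc[2]=0,scc[3]=0,scc[4]=?,scc[5]=1)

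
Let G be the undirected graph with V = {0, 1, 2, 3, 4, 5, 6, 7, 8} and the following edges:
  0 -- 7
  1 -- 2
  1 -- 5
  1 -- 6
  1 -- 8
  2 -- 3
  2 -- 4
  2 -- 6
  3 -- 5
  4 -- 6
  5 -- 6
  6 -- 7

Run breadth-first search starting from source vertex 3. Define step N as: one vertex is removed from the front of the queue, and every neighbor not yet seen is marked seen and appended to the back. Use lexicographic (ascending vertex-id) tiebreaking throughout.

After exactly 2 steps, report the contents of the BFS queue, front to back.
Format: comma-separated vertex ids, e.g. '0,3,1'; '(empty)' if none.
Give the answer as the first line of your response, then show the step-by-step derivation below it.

5,1,4,6

step 1: dequeue 3; queue=[2,5]; order=3
step 2: dequeue 2; queue=[5,1,4,6]; order=3,2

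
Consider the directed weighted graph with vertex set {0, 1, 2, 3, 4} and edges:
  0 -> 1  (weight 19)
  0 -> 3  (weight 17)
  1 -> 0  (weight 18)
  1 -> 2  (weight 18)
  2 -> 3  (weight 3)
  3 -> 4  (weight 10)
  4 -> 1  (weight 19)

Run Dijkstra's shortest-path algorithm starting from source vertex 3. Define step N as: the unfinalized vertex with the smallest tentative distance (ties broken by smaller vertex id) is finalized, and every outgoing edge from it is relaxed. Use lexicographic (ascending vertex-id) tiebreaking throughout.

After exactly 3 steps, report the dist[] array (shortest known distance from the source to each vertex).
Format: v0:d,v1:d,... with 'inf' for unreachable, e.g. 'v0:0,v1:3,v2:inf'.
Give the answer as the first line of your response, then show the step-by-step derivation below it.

v0:47,v1:29,v2:47,v3:0,v4:10

step 1: dist = v0:inf,v1:inf,v2:inf,v3:0,v4:10
step 2: dist = v0:inf,v1:29,v2:inf,v3:0,v4:10
step 3: dist = v0:47,v1:29,v2:47,v3:0,v4:10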